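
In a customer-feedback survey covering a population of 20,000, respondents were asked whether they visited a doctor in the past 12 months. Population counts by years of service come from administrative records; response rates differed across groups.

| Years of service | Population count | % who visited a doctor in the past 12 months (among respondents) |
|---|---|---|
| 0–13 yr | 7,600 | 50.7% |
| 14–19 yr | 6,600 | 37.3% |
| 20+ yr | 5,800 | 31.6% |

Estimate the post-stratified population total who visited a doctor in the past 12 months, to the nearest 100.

8,100

Each cell contributes its population count × the respondent rate:
  0–13 yr: 7,600 × 50.7% = 3853.2
  14–19 yr: 6,600 × 37.3% = 2461.8
  20+ yr: 5,800 × 31.6% = 1832.8
Estimated total = 8147.8 → 8,100.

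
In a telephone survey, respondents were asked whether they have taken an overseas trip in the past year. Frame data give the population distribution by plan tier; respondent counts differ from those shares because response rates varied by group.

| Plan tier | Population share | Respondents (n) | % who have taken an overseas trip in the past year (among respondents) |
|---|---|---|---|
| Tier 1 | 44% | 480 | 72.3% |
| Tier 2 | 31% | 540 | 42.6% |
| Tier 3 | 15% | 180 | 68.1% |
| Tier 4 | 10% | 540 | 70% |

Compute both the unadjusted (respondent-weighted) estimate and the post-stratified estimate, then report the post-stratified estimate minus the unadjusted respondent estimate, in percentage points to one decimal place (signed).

Unadjusted (pooled respondent) estimate weights by respondent counts:
  (480/1740)×72.3 + (540/1740)×42.6 + (180/1740)×68.1 + (540/1740)×70 = 61.9345%
Post-stratifying to population shares instead:
  0.44×72.3 + 0.31×42.6 + 0.15×68.1 + 0.1×70 = 62.233%
Difference = 62.233 − 61.9345 = 0.2985 pp.

+0.3 percentage points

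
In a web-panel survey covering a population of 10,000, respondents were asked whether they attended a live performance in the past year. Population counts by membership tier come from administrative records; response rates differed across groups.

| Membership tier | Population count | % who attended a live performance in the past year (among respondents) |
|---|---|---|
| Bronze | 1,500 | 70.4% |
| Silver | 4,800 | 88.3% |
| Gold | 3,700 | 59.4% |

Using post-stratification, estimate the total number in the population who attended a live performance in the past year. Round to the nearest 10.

Each cell contributes its population count × the respondent rate:
  Bronze: 1,500 × 70.4% = 1056
  Silver: 4,800 × 88.3% = 4238.4
  Gold: 3,700 × 59.4% = 2197.8
Estimated total = 7492.2 → 7,490.

7,490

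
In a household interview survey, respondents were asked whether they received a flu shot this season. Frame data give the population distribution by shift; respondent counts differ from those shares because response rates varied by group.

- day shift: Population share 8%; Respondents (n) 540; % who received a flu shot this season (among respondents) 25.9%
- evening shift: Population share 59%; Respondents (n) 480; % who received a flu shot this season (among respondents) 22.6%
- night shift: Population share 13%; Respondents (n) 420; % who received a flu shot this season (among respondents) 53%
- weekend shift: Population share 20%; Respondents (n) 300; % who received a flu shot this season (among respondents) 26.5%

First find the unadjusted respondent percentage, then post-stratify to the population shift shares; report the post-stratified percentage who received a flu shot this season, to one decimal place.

27.6%

Naive respondent-only estimate (weights = respondent counts):
  (540/1740)×25.9 + (480/1740)×22.6 + (420/1740)×53 + (300/1740)×26.5 = 31.6345%
Reweighting by population shift shares:
  0.08×25.9 + 0.59×22.6 + 0.13×53 + 0.2×26.5 = 27.596%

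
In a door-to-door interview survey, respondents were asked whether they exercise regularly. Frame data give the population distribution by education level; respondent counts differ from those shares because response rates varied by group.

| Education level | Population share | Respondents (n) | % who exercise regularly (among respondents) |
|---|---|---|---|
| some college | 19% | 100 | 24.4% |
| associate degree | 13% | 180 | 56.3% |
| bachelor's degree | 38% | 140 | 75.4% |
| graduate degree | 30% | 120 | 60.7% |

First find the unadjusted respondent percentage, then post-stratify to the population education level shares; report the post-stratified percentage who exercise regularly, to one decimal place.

Naive respondent-only estimate (weights = respondent counts):
  (100/540)×24.4 + (180/540)×56.3 + (140/540)×75.4 + (120/540)×60.7 = 56.3222%
Reweighting by population education level shares:
  0.19×24.4 + 0.13×56.3 + 0.38×75.4 + 0.3×60.7 = 58.817%

58.8%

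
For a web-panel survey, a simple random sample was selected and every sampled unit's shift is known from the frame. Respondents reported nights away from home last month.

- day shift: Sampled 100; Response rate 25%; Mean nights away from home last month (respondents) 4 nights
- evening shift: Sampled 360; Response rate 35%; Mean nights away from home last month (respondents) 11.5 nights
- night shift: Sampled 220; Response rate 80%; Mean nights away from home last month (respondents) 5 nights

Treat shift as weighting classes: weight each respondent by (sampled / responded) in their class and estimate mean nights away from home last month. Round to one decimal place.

Each respondent's weight = sampled/responded in their class; summing within a class gives n_sampled, so:
  day shift: 100 × 4 = 400
  evening shift: 360 × 11.5 = 4140
  night shift: 220 × 5 = 1100
Adjusted estimate = 5640 / 680 = 8.29412 → 8.3.

8.3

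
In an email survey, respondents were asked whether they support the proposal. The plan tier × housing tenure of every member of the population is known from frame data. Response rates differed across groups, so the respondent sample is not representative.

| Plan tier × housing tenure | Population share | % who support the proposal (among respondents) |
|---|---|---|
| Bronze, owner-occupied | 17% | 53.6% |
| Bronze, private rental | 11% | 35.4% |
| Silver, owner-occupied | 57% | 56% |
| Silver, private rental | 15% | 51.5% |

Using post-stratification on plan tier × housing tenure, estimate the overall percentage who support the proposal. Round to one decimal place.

Each cell contributes population-share × respondent value:
  Bronze, owner-occupied: 0.17 × 53.6 = 9.112
  Bronze, private rental: 0.11 × 35.4 = 3.894
  Silver, owner-occupied: 0.57 × 56 = 31.92
  Silver, private rental: 0.15 × 51.5 = 7.725
Post-stratified estimate = 52.651 → 52.7%.

52.7%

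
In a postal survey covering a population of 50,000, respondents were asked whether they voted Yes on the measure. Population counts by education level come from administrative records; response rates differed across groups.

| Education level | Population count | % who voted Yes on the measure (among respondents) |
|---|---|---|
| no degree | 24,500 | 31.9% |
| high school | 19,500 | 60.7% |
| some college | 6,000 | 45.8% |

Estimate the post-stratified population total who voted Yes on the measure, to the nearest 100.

22,400

Apply each group's respondent rate to its population count:
  no degree: 24,500 × 31.9% = 7815.5
  high school: 19,500 × 60.7% = 11836.5
  some college: 6,000 × 45.8% = 2748
Estimated total = 22,400 → 22,400.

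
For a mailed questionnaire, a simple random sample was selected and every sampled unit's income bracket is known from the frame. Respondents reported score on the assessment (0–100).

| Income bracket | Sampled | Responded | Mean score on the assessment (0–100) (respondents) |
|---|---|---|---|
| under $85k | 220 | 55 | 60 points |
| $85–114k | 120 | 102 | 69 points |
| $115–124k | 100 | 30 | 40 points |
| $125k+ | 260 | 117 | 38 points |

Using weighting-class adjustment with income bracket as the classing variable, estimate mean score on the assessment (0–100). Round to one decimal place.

Response rates by class: under $85k 55/220 = 25%, $85–114k 102/120 = 85%, $115–124k 30/100 = 30%, $125k+ 117/260 = 45%.
Weighting each respondent by the inverse class response rate inflates each class back to its sampled size, so the class weight is n_sampled:
  under $85k: 220 × 60 = 13,200
  $85–114k: 120 × 69 = 8280
  $115–124k: 100 × 40 = 4000
  $125k+: 260 × 38 = 9880
Adjusted estimate = 35,360 / 700 = 50.5143 → 50.5.

50.5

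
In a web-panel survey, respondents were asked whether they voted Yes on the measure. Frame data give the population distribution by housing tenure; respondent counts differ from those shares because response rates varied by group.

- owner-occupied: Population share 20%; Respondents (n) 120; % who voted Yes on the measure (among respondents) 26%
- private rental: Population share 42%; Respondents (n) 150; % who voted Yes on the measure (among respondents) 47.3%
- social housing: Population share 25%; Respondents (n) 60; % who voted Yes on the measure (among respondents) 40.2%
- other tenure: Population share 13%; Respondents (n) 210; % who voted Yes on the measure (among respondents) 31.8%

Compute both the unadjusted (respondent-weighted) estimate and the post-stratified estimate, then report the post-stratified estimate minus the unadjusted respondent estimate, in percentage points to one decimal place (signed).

Unadjusted (pooled respondent) estimate weights by respondent counts:
  (120/540)×26 + (150/540)×47.3 + (60/540)×40.2 + (210/540)×31.8 = 35.75%
Post-stratifying to population shares instead:
  0.2×26 + 0.42×47.3 + 0.25×40.2 + 0.13×31.8 = 39.25%
Difference = 39.25 − 35.75 = 3.5 pp.

+3.5 percentage points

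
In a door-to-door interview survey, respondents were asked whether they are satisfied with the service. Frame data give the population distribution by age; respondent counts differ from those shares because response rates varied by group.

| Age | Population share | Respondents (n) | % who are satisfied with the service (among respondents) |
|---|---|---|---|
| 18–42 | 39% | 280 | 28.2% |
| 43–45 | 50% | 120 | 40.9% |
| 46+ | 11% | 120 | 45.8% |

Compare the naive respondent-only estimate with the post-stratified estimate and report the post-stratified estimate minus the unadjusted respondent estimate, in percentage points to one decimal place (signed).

Without adjustment, the pooled respondent share is:
  (280/520)×28.2 + (120/520)×40.9 + (120/520)×45.8 = 35.1923%
Reweighting by population age shares:
  0.39×28.2 + 0.5×40.9 + 0.11×45.8 = 36.486%
Difference = 36.486 − 35.1923 = 1.2937 pp.

+1.3 percentage points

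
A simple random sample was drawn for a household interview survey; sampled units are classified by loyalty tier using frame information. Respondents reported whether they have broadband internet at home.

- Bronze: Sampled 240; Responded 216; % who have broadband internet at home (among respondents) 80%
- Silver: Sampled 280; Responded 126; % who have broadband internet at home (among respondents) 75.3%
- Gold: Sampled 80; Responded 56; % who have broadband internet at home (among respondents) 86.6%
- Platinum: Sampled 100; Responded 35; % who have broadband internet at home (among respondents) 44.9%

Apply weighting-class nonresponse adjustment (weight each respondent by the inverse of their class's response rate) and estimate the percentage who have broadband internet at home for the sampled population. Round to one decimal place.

73.9%

Class response rates: Bronze 216/240 = 90%, Silver 126/280 = 45%, Gold 56/80 = 70%, Platinum 35/100 = 35%.
Each respondent's weight = sampled/responded in their class; summing within a class gives n_sampled, so:
  Bronze: 240 × 80 = 19,200
  Silver: 280 × 75.3 = 21,084
  Gold: 80 × 86.6 = 6928
  Platinum: 100 × 44.9 = 4490
Adjusted estimate = 51,702 / 700 = 73.86 → 73.9%.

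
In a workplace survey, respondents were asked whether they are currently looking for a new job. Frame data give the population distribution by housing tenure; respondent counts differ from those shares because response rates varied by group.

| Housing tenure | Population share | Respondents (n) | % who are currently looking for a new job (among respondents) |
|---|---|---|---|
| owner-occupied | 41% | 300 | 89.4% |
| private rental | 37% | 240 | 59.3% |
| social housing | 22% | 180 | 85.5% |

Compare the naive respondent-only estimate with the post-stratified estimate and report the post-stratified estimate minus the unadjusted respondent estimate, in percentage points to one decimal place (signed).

-1.0 percentage points

Without adjustment, the pooled respondent share is:
  (300/720)×89.4 + (240/720)×59.3 + (180/720)×85.5 = 78.3917%
Post-stratified estimate weights by population shares:
  0.41×89.4 + 0.37×59.3 + 0.22×85.5 = 77.405%
Difference = 77.405 − 78.3917 = -0.9867 pp.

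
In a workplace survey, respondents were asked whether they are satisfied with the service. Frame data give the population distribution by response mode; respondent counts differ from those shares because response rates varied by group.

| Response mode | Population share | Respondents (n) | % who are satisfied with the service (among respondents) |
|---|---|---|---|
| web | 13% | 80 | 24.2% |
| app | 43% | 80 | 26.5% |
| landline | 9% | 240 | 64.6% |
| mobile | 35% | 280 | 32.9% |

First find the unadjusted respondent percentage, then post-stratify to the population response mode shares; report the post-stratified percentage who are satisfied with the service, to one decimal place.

Unadjusted (pooled respondent) estimate weights by respondent counts:
  (80/680)×24.2 + (80/680)×26.5 + (240/680)×64.6 + (280/680)×32.9 = 42.3118%
Post-stratified estimate weights by population shares:
  0.13×24.2 + 0.43×26.5 + 0.09×64.6 + 0.35×32.9 = 31.87%

31.9%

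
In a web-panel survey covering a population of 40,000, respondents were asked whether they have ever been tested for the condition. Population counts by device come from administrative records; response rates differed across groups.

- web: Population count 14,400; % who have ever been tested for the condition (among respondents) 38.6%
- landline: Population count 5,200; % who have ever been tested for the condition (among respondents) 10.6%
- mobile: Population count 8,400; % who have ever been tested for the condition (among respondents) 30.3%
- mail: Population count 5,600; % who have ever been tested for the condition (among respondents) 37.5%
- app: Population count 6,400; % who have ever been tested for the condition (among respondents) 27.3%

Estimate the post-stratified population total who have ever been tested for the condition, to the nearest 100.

12,500

Apply each group's respondent rate to its population count:
  web: 14,400 × 38.6% = 5558.4
  landline: 5,200 × 10.6% = 551.2
  mobile: 8,400 × 30.3% = 2545.2
  mail: 5,600 × 37.5% = 2100
  app: 6,400 × 27.3% = 1747.2
Estimated total = 12,502 → 12,500.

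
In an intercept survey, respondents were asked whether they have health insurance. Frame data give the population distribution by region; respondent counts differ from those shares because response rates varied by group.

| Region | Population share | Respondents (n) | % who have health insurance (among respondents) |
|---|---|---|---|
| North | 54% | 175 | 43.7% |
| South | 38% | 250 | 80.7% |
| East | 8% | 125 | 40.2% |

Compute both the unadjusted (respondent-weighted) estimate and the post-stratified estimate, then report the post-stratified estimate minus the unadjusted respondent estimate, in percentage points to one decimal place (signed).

Unadjusted (pooled respondent) estimate weights by respondent counts:
  (175/550)×43.7 + (250/550)×80.7 + (125/550)×40.2 = 59.7227%
Reweighting by population region shares:
  0.54×43.7 + 0.38×80.7 + 0.08×40.2 = 57.48%
Difference = 57.48 − 59.7227 = -2.2427 pp.

-2.2 percentage points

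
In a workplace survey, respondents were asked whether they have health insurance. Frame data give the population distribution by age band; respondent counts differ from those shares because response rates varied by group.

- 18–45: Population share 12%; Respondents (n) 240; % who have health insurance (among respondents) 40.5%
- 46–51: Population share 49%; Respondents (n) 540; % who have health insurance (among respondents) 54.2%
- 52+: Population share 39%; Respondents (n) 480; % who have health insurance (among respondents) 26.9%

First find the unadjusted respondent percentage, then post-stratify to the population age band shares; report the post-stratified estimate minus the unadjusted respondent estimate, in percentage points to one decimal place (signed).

+0.7 percentage points

Without adjustment, the pooled respondent share is:
  (240/1260)×40.5 + (540/1260)×54.2 + (480/1260)×26.9 = 41.1905%
Post-stratifying to population shares instead:
  0.12×40.5 + 0.49×54.2 + 0.39×26.9 = 41.909%
Difference = 41.909 − 41.1905 = 0.7185 pp.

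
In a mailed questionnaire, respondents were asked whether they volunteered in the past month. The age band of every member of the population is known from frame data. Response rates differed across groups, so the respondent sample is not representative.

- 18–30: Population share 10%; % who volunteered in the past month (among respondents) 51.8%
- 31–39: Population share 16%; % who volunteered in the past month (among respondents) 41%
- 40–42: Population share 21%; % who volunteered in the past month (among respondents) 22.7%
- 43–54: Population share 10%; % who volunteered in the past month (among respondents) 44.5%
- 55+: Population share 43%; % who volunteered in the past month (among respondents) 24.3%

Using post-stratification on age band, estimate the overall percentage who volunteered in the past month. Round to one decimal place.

Post-stratification weights by population share, not respondent share:
  18–30: 0.1 × 51.8 = 5.18
  31–39: 0.16 × 41 = 6.56
  40–42: 0.21 × 22.7 = 4.767
  43–54: 0.1 × 44.5 = 4.45
  55+: 0.43 × 24.3 = 10.449
Post-stratified estimate = 31.406 → 31.4%.

31.4%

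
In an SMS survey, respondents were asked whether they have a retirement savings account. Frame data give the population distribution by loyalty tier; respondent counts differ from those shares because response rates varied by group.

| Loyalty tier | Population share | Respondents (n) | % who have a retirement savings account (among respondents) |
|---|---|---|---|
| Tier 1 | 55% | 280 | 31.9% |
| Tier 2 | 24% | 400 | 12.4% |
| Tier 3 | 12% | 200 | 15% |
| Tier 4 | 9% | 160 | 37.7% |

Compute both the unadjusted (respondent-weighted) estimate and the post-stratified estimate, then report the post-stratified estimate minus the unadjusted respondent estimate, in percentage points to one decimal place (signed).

+3.7 percentage points

Naive respondent-only estimate (weights = respondent counts):
  (280/1040)×31.9 + (400/1040)×12.4 + (200/1040)×15 + (160/1040)×37.7 = 22.0423%
Post-stratifying to population shares instead:
  0.55×31.9 + 0.24×12.4 + 0.12×15 + 0.09×37.7 = 25.714%
Difference = 25.714 − 22.0423 = 3.6717 pp.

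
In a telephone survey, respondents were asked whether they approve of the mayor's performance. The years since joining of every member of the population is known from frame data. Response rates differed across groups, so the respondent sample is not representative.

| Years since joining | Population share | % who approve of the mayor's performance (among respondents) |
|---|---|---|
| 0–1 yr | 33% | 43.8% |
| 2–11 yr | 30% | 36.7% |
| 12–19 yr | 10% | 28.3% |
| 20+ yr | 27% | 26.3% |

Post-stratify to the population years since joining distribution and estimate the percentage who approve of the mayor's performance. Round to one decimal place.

35.4%

Each cell contributes population-share × respondent value:
  0–1 yr: 0.33 × 43.8 = 14.454
  2–11 yr: 0.3 × 36.7 = 11.01
  12–19 yr: 0.1 × 28.3 = 2.83
  20+ yr: 0.27 × 26.3 = 7.101
Post-stratified estimate = 35.395 → 35.4%.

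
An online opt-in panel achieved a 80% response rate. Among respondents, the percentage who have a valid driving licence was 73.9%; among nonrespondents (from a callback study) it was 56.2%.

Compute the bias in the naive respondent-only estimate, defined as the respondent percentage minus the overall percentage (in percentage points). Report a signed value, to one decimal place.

+3.5 percentage points

Nonresponse fraction = 1 − 0.8 = 0.2.
Bias = (nonresponse fraction) × (respondent percentage − nonrespondent percentage)
     = 0.2 × (73.9 − 56.2) = 0.2 × 17.7 = 3.54.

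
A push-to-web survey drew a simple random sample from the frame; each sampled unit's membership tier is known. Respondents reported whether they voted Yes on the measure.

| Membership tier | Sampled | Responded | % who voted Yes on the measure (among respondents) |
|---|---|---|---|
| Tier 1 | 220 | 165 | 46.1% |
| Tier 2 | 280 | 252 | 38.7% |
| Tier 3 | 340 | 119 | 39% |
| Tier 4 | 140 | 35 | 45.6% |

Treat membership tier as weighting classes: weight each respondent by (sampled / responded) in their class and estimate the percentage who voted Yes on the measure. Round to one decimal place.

41.5%

Class response rates: Tier 1 165/220 = 75%, Tier 2 252/280 = 90%, Tier 3 119/340 = 35%, Tier 4 35/140 = 25%.
Weighting each respondent by the inverse class response rate inflates each class back to its sampled size, so the class weight is n_sampled:
  Tier 1: 220 × 46.1 = 10,142
  Tier 2: 280 × 38.7 = 10,836
  Tier 3: 340 × 39 = 13,260
  Tier 4: 140 × 45.6 = 6384
Adjusted estimate = 40,622 / 980 = 41.451 → 41.5%.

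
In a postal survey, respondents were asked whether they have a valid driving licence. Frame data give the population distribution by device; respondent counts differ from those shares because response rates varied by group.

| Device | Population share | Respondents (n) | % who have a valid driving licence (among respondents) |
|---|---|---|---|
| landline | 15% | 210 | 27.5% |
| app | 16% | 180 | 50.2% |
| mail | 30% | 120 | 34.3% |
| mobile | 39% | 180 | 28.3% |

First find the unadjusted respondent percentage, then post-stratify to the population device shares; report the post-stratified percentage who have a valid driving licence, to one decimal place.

Without adjustment, the pooled respondent share is:
  (210/690)×27.5 + (180/690)×50.2 + (120/690)×34.3 + (180/690)×28.3 = 34.813%
Post-stratified estimate weights by population shares:
  0.15×27.5 + 0.16×50.2 + 0.3×34.3 + 0.39×28.3 = 33.484%

33.5%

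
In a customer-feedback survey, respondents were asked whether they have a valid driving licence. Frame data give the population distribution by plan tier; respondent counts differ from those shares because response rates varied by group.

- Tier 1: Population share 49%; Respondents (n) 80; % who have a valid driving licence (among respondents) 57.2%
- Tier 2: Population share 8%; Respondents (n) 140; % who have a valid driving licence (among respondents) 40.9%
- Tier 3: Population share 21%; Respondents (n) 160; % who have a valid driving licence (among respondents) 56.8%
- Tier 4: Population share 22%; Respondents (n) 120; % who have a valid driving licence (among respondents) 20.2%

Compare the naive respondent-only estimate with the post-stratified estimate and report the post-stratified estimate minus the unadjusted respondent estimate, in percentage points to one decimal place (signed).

+4.0 percentage points

Naive respondent-only estimate (weights = respondent counts):
  (80/500)×57.2 + (140/500)×40.9 + (160/500)×56.8 + (120/500)×20.2 = 43.628%
Reweighting by population plan tier shares:
  0.49×57.2 + 0.08×40.9 + 0.21×56.8 + 0.22×20.2 = 47.672%
Difference = 47.672 − 43.628 = 4.044 pp.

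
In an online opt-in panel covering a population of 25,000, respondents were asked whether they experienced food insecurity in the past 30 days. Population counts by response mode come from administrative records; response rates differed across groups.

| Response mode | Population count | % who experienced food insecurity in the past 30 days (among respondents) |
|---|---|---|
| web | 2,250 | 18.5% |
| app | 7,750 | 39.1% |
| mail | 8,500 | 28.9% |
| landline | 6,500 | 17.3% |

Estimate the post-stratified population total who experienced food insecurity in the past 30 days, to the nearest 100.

7,000

Apply each group's respondent rate to its population count:
  web: 2,250 × 18.5% = 416.25
  app: 7,750 × 39.1% = 3030.25
  mail: 8,500 × 28.9% = 2456.5
  landline: 6,500 × 17.3% = 1124.5
Estimated total = 7027.5 → 7,000.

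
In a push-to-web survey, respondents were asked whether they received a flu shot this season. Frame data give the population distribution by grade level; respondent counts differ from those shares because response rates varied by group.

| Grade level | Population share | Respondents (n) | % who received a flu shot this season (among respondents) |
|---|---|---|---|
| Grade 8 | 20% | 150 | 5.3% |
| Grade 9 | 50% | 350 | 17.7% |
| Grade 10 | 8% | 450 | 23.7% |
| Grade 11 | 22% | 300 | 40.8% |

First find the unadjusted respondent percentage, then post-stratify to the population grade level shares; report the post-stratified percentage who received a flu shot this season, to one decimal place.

Naive respondent-only estimate (weights = respondent counts):
  (150/1250)×5.3 + (350/1250)×17.7 + (450/1250)×23.7 + (300/1250)×40.8 = 23.916%
Reweighting by population grade level shares:
  0.2×5.3 + 0.5×17.7 + 0.08×23.7 + 0.22×40.8 = 20.782%

20.8%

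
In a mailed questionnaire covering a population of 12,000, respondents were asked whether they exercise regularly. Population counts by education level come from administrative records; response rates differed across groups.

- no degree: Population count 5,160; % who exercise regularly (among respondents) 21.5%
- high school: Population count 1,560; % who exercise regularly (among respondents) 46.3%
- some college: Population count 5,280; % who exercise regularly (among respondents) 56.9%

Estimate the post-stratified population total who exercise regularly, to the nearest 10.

Apply each group's respondent rate to its population count:
  no degree: 5,160 × 21.5% = 1109.4
  high school: 1,560 × 46.3% = 722.28
  some college: 5,280 × 56.9% = 3004.32
Estimated total = 4836 → 4,840.

4,840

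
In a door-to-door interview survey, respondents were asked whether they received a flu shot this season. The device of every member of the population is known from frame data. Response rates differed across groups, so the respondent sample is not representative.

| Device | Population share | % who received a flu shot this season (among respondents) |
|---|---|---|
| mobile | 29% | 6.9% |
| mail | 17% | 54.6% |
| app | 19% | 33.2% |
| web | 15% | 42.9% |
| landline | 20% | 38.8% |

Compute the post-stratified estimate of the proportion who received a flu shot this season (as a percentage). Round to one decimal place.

Reweight to the known device distribution:
  mobile: 0.29 × 6.9 = 2.001
  mail: 0.17 × 54.6 = 9.282
  app: 0.19 × 33.2 = 6.308
  web: 0.15 × 42.9 = 6.435
  landline: 0.2 × 38.8 = 7.76
Post-stratified estimate = 31.786 → 31.8%.

31.8%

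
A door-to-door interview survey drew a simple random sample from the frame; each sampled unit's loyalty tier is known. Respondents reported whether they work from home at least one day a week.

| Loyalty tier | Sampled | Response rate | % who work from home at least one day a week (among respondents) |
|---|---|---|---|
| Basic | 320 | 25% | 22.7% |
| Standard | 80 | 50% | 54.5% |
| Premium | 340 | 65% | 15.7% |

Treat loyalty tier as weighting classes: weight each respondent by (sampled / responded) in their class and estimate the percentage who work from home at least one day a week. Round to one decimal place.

Each respondent's weight = sampled/responded in their class; summing within a class gives n_sampled, so:
  Basic: 320 × 22.7 = 7264
  Standard: 80 × 54.5 = 4360
  Premium: 340 × 15.7 = 5338
Adjusted estimate = 16,962 / 740 = 22.9216 → 22.9%.

22.9%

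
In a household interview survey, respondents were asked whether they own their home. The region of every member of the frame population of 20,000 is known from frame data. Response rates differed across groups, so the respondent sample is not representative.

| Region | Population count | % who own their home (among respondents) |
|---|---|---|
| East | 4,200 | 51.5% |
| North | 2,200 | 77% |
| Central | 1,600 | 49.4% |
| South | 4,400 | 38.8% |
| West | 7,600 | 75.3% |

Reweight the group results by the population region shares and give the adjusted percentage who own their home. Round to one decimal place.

60.4%

Post-stratification weights by population share, not respondent share:
  East: (4,200/20,000) × 51.5 = 10.815
  North: (2,200/20,000) × 77 = 8.47
  Central: (1,600/20,000) × 49.4 = 3.952
  South: (4,400/20,000) × 38.8 = 8.536
  West: (7,600/20,000) × 75.3 = 28.614
Post-stratified estimate = 60.387 → 60.4%.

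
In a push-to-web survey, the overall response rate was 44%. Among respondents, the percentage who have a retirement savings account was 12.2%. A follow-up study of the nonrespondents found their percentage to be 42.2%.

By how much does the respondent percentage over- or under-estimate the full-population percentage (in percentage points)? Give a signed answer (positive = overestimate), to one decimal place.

-16.8 percentage points

Nonresponse fraction = 1 − 0.44 = 0.56.
Bias = (nonresponse fraction) × (respondent percentage − nonrespondent percentage)
     = 0.56 × (12.2 − 42.2) = 0.56 × -30 = -16.8.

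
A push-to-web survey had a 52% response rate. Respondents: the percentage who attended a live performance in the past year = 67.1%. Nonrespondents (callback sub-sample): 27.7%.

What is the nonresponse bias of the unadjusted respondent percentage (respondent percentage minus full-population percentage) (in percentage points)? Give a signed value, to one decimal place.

Nonresponse fraction = 1 − 0.52 = 0.48.
Bias = (nonresponse fraction) × (respondent percentage − nonrespondent percentage)
     = 0.48 × (67.1 − 27.7) = 0.48 × 39.4 = 18.912.

+18.9 percentage points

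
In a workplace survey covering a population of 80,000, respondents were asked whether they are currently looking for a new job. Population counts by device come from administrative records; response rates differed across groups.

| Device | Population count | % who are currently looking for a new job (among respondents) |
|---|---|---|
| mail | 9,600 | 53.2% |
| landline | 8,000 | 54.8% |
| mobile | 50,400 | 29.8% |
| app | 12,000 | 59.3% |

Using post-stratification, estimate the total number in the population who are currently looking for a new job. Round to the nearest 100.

31,600

Estimated count per cell = population count × respondent percentage:
  mail: 9,600 × 53.2% = 5107.2
  landline: 8,000 × 54.8% = 4384
  mobile: 50,400 × 29.8% = 15019.2
  app: 12,000 × 59.3% = 7116
Estimated total = 31626.4 → 31,600.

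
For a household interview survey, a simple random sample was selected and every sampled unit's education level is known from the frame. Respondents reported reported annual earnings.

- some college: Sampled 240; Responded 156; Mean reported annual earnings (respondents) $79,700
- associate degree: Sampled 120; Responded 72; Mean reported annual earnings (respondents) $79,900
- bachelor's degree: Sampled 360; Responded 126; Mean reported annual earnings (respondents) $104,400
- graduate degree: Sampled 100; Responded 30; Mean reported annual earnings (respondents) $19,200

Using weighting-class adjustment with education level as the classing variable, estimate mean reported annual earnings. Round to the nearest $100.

Response rates by class: some college 156/240 = 65%, associate degree 72/120 = 60%, bachelor's degree 126/360 = 35%, graduate degree 30/100 = 30%.
Weighting each respondent by the inverse class response rate inflates each class back to its sampled size, so the class weight is n_sampled:
  some college: 240 × 79,700 = 19,128,000
  associate degree: 120 × 79,900 = 9,588,000
  bachelor's degree: 360 × 104,400 = 37,584,000
  graduate degree: 100 × 19,200 = 1,920,000
Adjusted estimate = 68,220,000 / 820 = 83195.1 → $83,200.

$83,200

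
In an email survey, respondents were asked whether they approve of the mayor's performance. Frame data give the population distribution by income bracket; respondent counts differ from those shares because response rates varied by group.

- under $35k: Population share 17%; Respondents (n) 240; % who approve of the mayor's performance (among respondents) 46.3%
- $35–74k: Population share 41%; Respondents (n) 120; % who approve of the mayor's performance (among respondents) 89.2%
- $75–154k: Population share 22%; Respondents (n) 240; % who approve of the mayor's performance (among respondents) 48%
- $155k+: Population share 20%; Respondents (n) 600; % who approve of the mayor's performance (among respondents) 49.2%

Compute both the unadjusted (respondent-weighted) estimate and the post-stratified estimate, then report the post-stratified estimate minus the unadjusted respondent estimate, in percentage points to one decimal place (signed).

+12.5 percentage points

Unadjusted (pooled respondent) estimate weights by respondent counts:
  (240/1200)×46.3 + (120/1200)×89.2 + (240/1200)×48 + (600/1200)×49.2 = 52.38%
Post-stratified estimate weights by population shares:
  0.17×46.3 + 0.41×89.2 + 0.22×48 + 0.2×49.2 = 64.843%
Difference = 64.843 − 52.38 = 12.463 pp.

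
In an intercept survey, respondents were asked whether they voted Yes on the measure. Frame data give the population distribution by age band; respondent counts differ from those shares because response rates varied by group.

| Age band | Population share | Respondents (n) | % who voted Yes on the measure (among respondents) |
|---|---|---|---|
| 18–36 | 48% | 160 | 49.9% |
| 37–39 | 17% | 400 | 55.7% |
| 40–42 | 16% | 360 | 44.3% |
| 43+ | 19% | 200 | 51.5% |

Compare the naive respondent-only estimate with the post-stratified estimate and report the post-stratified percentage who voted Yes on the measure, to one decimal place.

50.3%

Unadjusted (pooled respondent) estimate weights by respondent counts:
  (160/1120)×49.9 + (400/1120)×55.7 + (360/1120)×44.3 + (200/1120)×51.5 = 50.4571%
Post-stratified estimate weights by population shares:
  0.48×49.9 + 0.17×55.7 + 0.16×44.3 + 0.19×51.5 = 50.294%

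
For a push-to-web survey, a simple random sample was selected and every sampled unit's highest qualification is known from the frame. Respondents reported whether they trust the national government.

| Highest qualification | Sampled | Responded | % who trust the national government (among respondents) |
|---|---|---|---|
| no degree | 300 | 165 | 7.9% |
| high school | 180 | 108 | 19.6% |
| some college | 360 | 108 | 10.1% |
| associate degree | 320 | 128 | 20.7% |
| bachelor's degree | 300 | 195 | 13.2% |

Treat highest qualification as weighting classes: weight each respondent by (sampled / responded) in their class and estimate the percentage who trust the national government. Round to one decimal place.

Class response rates: no degree 165/300 = 55%, high school 108/180 = 60%, some college 108/360 = 30%, associate degree 128/320 = 40%, bachelor's degree 195/300 = 65%.
With weight = n_sampled/n_responded per class, the weighted class total is n_sampled:
  no degree: 300 × 7.9 = 2370
  high school: 180 × 19.6 = 3528
  some college: 360 × 10.1 = 3636
  associate degree: 320 × 20.7 = 6624
  bachelor's degree: 300 × 13.2 = 3960
Adjusted estimate = 20,118 / 1,460 = 13.7795 → 13.8%.

13.8%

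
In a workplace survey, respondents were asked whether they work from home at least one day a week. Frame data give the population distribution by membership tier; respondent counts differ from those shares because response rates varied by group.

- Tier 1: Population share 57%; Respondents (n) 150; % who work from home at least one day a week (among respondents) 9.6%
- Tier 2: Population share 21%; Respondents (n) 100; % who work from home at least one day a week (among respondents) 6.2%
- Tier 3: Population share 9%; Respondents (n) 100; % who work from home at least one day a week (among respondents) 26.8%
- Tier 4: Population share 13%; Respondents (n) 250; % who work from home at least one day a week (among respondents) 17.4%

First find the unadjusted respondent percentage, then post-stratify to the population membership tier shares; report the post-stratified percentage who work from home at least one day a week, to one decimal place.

11.4%

Without adjustment, the pooled respondent share is:
  (150/600)×9.6 + (100/600)×6.2 + (100/600)×26.8 + (250/600)×17.4 = 15.15%
Post-stratified estimate weights by population shares:
  0.57×9.6 + 0.21×6.2 + 0.09×26.8 + 0.13×17.4 = 11.448%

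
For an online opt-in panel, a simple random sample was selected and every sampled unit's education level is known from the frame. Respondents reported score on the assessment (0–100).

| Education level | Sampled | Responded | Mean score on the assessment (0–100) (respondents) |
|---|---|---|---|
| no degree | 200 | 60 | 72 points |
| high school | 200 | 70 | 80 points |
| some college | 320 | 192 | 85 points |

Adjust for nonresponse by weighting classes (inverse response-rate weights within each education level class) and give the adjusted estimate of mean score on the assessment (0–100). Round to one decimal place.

80.0

Response rates by class: no degree 60/200 = 30%, high school 70/200 = 35%, some college 192/320 = 60%.
Weighting each respondent by the inverse class response rate inflates each class back to its sampled size, so the class weight is n_sampled:
  no degree: 200 × 72 = 14,400
  high school: 200 × 80 = 16,000
  some college: 320 × 85 = 27,200
Adjusted estimate = 57,600 / 720 = 80 → 80.0.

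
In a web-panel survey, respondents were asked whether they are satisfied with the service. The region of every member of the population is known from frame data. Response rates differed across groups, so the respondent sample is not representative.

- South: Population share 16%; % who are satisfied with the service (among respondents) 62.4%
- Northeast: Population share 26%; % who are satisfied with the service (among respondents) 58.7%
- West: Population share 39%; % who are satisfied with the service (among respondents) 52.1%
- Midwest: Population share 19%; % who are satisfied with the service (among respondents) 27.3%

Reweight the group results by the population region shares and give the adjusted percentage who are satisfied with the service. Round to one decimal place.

50.8%

Post-stratification weights by population share, not respondent share:
  South: 0.16 × 62.4 = 9.984
  Northeast: 0.26 × 58.7 = 15.262
  West: 0.39 × 52.1 = 20.319
  Midwest: 0.19 × 27.3 = 5.187
Post-stratified estimate = 50.752 → 50.8%.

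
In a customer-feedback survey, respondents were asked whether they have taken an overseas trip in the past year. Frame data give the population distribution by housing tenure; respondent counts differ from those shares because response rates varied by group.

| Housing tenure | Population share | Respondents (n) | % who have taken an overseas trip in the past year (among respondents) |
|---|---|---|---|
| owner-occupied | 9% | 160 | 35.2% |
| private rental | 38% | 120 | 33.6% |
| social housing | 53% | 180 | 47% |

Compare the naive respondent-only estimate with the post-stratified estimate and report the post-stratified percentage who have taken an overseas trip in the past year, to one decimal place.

Unadjusted (pooled respondent) estimate weights by respondent counts:
  (160/460)×35.2 + (120/460)×33.6 + (180/460)×47 = 39.4%
Reweighting by population housing tenure shares:
  0.09×35.2 + 0.38×33.6 + 0.53×47 = 40.846%

40.8%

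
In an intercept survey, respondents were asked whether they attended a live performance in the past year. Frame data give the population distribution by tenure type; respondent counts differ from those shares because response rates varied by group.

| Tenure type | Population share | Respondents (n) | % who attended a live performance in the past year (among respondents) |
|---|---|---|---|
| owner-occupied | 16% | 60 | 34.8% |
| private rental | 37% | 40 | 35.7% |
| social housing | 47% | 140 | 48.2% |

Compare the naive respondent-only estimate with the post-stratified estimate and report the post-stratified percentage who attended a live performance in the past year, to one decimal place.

Naive respondent-only estimate (weights = respondent counts):
  (60/240)×34.8 + (40/240)×35.7 + (140/240)×48.2 = 42.7667%
Post-stratifying to population shares instead:
  0.16×34.8 + 0.37×35.7 + 0.47×48.2 = 41.431%

41.4%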